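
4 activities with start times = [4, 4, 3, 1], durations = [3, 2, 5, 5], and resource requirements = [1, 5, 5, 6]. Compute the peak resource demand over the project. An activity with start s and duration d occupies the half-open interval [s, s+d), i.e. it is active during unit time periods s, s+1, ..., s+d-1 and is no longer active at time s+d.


Each activity i is active on [start_i, start_i + duration_i).
Compute total resource usage per time slot:
  t=0: active resources = [], total = 0
  t=1: active resources = [6], total = 6
  t=2: active resources = [6], total = 6
  t=3: active resources = [5, 6], total = 11
  t=4: active resources = [1, 5, 5, 6], total = 17
  t=5: active resources = [1, 5, 5, 6], total = 17
  t=6: active resources = [1, 5], total = 6
  t=7: active resources = [5], total = 5
Peak resource demand = 17

17


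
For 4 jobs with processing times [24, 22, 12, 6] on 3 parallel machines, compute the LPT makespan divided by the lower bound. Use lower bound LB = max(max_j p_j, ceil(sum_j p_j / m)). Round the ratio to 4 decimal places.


LPT order: [24, 22, 12, 6]
Machine loads after assignment: [24, 22, 18]
LPT makespan = 24
Lower bound = max(max_job, ceil(total/3)) = max(24, 22) = 24
Ratio = 24 / 24 = 1.0

1.0


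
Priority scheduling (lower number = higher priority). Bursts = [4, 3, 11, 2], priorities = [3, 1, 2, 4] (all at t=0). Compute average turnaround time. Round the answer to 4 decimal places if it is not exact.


Sort by priority (ascending = highest first):
Order: [(1, 3), (2, 11), (3, 4), (4, 2)]
Completion times:
  Priority 1, burst=3, C=3
  Priority 2, burst=11, C=14
  Priority 3, burst=4, C=18
  Priority 4, burst=2, C=20
Average turnaround = 55/4 = 13.75

13.75


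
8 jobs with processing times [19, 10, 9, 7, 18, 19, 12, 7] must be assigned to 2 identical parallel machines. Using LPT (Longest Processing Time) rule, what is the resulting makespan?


Sort jobs in decreasing order (LPT): [19, 19, 18, 12, 10, 9, 7, 7]
Assign each job to the least loaded machine:
  Machine 1: jobs [19, 18, 9, 7], load = 53
  Machine 2: jobs [19, 12, 10, 7], load = 48
Makespan = max load = 53

53


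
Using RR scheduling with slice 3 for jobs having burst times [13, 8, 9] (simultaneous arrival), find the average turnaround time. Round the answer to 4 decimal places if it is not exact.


Time quantum = 3
Execution trace:
  J1 runs 3 units, time = 3
  J2 runs 3 units, time = 6
  J3 runs 3 units, time = 9
  J1 runs 3 units, time = 12
  J2 runs 3 units, time = 15
  J3 runs 3 units, time = 18
  J1 runs 3 units, time = 21
  J2 runs 2 units, time = 23
  J3 runs 3 units, time = 26
  J1 runs 3 units, time = 29
  J1 runs 1 units, time = 30
Finish times: [30, 23, 26]
Average turnaround = 79/3 = 26.3333

26.3333


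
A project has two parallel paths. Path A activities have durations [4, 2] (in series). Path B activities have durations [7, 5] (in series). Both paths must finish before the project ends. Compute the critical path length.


Path A total = 4 + 2 = 6
Path B total = 7 + 5 = 12
Critical path = longest path = max(6, 12) = 12

12


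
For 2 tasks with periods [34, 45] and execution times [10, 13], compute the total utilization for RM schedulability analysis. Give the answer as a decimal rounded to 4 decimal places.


Compute individual utilizations (exact fractions):
  Task 1: C/T = 10/34 = 5/17 (approx. 0.2941)
  Task 2: C/T = 13/45 (approx. 0.2889)
Total utilization U = 5/17 + 13/45 = 446/765
Rounded to 4 decimal places: U = 0.5830
RM (Liu & Layland) bound for 2 tasks = 0.828427; compare with U = 446/765 (approx. 0.583007)
U <= bound, so schedulable by RM sufficient condition.

0.5830


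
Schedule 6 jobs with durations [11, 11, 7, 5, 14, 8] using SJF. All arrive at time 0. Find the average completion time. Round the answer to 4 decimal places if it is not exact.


SJF order (ascending): [5, 7, 8, 11, 11, 14]
Completion times:
  Job 1: burst=5, C=5
  Job 2: burst=7, C=12
  Job 3: burst=8, C=20
  Job 4: burst=11, C=31
  Job 5: burst=11, C=42
  Job 6: burst=14, C=56
Average completion = 166/6 = 27.6667

27.6667


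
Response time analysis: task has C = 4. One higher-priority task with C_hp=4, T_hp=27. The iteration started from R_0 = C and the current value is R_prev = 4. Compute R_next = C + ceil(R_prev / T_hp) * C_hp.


R_next = C + ceil(R_prev / T_hp) * C_hp
ceil(4 / 27) = ceil(0.1481) = 1
Interference = 1 * 4 = 4
R_next = 4 + 4 = 8

8


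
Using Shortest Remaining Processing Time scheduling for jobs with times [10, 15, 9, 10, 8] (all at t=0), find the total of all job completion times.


Since all jobs arrive at t=0, SRPT equals SPT ordering.
SPT order: [8, 9, 10, 10, 15]
Completion times:
  Job 1: p=8, C=8
  Job 2: p=9, C=17
  Job 3: p=10, C=27
  Job 4: p=10, C=37
  Job 5: p=15, C=52
Total completion time = 8 + 17 + 27 + 37 + 52 = 141

141


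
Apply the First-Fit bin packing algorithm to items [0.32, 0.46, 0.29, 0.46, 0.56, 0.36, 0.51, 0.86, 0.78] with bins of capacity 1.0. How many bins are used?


Place items sequentially using First-Fit:
  Item 0.32 -> new Bin 1
  Item 0.46 -> Bin 1 (now 0.78)
  Item 0.29 -> new Bin 2
  Item 0.46 -> Bin 2 (now 0.75)
  Item 0.56 -> new Bin 3
  Item 0.36 -> Bin 3 (now 0.92)
  Item 0.51 -> new Bin 4
  Item 0.86 -> new Bin 5
  Item 0.78 -> new Bin 6
Total bins used = 6

6


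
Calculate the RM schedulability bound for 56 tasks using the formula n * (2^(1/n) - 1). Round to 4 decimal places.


Compute 2^(1/56) = 1.0124545481
Subtract 1: 1.0124545481 - 1 = 0.0124545481
Multiply by n: 56 * 0.0124545481 = 0.6974546936
Round to 4 dp: 0.6975

0.6975


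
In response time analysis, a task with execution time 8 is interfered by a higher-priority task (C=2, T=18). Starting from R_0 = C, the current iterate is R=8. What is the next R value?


R_next = C + ceil(R_prev / T_hp) * C_hp
ceil(8 / 18) = ceil(0.4444) = 1
Interference = 1 * 2 = 2
R_next = 8 + 2 = 10

10


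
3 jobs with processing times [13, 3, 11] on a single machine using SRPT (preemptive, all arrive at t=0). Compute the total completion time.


Since all jobs arrive at t=0, SRPT equals SPT ordering.
SPT order: [3, 11, 13]
Completion times:
  Job 1: p=3, C=3
  Job 2: p=11, C=14
  Job 3: p=13, C=27
Total completion time = 3 + 14 + 27 = 44

44


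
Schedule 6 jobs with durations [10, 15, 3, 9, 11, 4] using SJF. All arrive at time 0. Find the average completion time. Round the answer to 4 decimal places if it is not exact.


SJF order (ascending): [3, 4, 9, 10, 11, 15]
Completion times:
  Job 1: burst=3, C=3
  Job 2: burst=4, C=7
  Job 3: burst=9, C=16
  Job 4: burst=10, C=26
  Job 5: burst=11, C=37
  Job 6: burst=15, C=52
Average completion = 141/6 = 23.5

23.5


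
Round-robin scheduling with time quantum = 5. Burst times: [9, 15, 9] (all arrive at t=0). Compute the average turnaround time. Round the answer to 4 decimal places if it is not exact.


Time quantum = 5
Execution trace:
  J1 runs 5 units, time = 5
  J2 runs 5 units, time = 10
  J3 runs 5 units, time = 15
  J1 runs 4 units, time = 19
  J2 runs 5 units, time = 24
  J3 runs 4 units, time = 28
  J2 runs 5 units, time = 33
Finish times: [19, 33, 28]
Average turnaround = 80/3 = 26.6667

26.6667


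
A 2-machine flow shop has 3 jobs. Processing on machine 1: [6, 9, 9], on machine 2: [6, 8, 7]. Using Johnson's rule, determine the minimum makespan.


Apply Johnson's rule:
  Group 1 (a <= b): [(1, 6, 6)]
  Group 2 (a > b): [(2, 9, 8), (3, 9, 7)]
Optimal job order: [1, 2, 3]
Schedule:
  Job 1: M1 done at 6, M2 done at 12
  Job 2: M1 done at 15, M2 done at 23
  Job 3: M1 done at 24, M2 done at 31
Makespan = 31

31


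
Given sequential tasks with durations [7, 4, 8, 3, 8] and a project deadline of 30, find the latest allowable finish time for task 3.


LF(activity 3) = deadline - sum of successor durations
Successors: activities 4 through 5 with durations [3, 8]
Sum of successor durations = 11
LF = 30 - 11 = 19

19


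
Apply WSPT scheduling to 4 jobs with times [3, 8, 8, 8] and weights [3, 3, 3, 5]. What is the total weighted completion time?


Compute p/w ratios and sort ascending (WSPT): [(3, 3), (8, 5), (8, 3), (8, 3)]
Compute weighted completion times:
  Job (p=3,w=3): C=3, w*C=3*3=9
  Job (p=8,w=5): C=11, w*C=5*11=55
  Job (p=8,w=3): C=19, w*C=3*19=57
  Job (p=8,w=3): C=27, w*C=3*27=81
Total weighted completion time = 202

202


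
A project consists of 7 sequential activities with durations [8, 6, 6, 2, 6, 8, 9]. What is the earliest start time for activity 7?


Activity 7 starts after activities 1 through 6 complete.
Predecessor durations: [8, 6, 6, 2, 6, 8]
ES = 8 + 6 + 6 + 2 + 6 + 8 = 36

36


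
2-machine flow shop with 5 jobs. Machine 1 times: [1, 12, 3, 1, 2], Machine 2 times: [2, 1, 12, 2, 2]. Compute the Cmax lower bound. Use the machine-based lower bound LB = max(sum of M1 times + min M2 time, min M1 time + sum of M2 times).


LB1 = sum(M1 times) + min(M2 times) = 19 + 1 = 20
LB2 = min(M1 times) + sum(M2 times) = 1 + 19 = 20
Lower bound = max(LB1, LB2) = max(20, 20) = 20

20


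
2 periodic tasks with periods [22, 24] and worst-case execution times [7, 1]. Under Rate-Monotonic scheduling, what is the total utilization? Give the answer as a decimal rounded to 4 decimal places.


Compute individual utilizations (exact fractions):
  Task 1: C/T = 7/22 (approx. 0.3182)
  Task 2: C/T = 1/24 (approx. 0.0417)
Total utilization U = 7/22 + 1/24 = 95/264
Rounded to 4 decimal places: U = 0.3598
RM (Liu & Layland) bound for 2 tasks = 0.828427; compare with U = 95/264 (approx. 0.359848)
U <= bound, so schedulable by RM sufficient condition.

0.3598


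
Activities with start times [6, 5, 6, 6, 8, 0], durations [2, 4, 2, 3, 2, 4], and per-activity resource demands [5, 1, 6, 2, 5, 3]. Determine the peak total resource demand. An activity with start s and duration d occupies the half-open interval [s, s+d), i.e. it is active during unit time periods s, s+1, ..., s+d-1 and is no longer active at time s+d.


Each activity i is active on [start_i, start_i + duration_i).
Compute total resource usage per time slot:
  t=0: active resources = [3], total = 3
  t=1: active resources = [3], total = 3
  t=2: active resources = [3], total = 3
  t=3: active resources = [3], total = 3
  t=4: active resources = [], total = 0
  t=5: active resources = [1], total = 1
  t=6: active resources = [5, 1, 6, 2], total = 14
  t=7: active resources = [5, 1, 6, 2], total = 14
  t=8: active resources = [1, 2, 5], total = 8
  t=9: active resources = [5], total = 5
Peak resource demand = 14

14


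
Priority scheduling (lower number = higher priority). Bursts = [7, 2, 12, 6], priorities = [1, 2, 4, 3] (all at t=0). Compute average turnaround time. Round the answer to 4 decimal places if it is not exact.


Sort by priority (ascending = highest first):
Order: [(1, 7), (2, 2), (3, 6), (4, 12)]
Completion times:
  Priority 1, burst=7, C=7
  Priority 2, burst=2, C=9
  Priority 3, burst=6, C=15
  Priority 4, burst=12, C=27
Average turnaround = 58/4 = 14.5

14.5


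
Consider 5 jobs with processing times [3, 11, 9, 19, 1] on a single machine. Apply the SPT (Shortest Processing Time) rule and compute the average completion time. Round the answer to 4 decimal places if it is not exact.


Sort jobs by processing time (SPT order): [1, 3, 9, 11, 19]
Compute completion times sequentially:
  Job 1: processing = 1, completes at 1
  Job 2: processing = 3, completes at 4
  Job 3: processing = 9, completes at 13
  Job 4: processing = 11, completes at 24
  Job 5: processing = 19, completes at 43
Sum of completion times = 85
Average completion time = 85/5 = 17.0

17.0


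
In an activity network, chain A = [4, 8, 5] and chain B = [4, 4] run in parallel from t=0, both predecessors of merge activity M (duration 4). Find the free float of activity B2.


ES(B2) = sum of predecessors on chain B = 4
EF(B2) = ES + duration = 4 + 4 = 8
Successor of B2 is M. ES(M) = max(sum(A), sum(B)) = max(17, 8) = 17
Free float = ES(successor) - EF(current) = 17 - 8 = 9

9


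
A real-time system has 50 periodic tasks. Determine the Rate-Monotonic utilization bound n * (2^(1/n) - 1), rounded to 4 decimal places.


Compute 2^(1/50) = 1.0139594798
Subtract 1: 1.0139594798 - 1 = 0.0139594798
Multiply by n: 50 * 0.0139594798 = 0.6979739900
Round to 4 dp: 0.6980

0.6980


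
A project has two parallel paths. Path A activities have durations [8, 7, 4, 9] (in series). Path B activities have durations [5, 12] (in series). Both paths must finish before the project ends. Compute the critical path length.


Path A total = 8 + 7 + 4 + 9 = 28
Path B total = 5 + 12 = 17
Critical path = longest path = max(28, 17) = 28

28


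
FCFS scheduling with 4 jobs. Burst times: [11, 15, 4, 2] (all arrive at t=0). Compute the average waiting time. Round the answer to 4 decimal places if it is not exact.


FCFS order (as given): [11, 15, 4, 2]
Waiting times:
  Job 1: wait = 0
  Job 2: wait = 11
  Job 3: wait = 26
  Job 4: wait = 30
Sum of waiting times = 67
Average waiting time = 67/4 = 16.75

16.75


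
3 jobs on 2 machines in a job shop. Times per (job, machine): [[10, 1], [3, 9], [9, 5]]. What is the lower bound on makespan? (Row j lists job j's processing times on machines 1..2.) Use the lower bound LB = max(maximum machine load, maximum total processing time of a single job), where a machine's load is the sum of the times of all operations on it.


Machine loads:
  Machine 1: 10 + 3 + 9 = 22
  Machine 2: 1 + 9 + 5 = 15
Max machine load = 22
Job totals:
  Job 1: 11
  Job 2: 12
  Job 3: 14
Max job total = 14
Lower bound = max(22, 14) = 22

22


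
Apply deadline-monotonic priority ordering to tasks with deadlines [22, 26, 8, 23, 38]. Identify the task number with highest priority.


Sort tasks by relative deadline (ascending):
  Task 3: deadline = 8
  Task 1: deadline = 22
  Task 4: deadline = 23
  Task 2: deadline = 26
  Task 5: deadline = 38
Priority order (highest first): [3, 1, 4, 2, 5]
Highest priority task = 3

3


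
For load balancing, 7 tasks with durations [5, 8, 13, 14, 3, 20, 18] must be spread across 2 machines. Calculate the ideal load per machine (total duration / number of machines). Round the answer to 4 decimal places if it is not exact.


Total processing time = 5 + 8 + 13 + 14 + 3 + 20 + 18 = 81
Number of machines = 2
Ideal balanced load = 81 / 2 = 40.5

40.5


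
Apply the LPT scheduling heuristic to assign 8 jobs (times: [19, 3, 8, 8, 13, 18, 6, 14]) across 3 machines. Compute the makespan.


Sort jobs in decreasing order (LPT): [19, 18, 14, 13, 8, 8, 6, 3]
Assign each job to the least loaded machine:
  Machine 1: jobs [19, 8, 3], load = 30
  Machine 2: jobs [18, 8, 6], load = 32
  Machine 3: jobs [14, 13], load = 27
Makespan = max load = 32

32


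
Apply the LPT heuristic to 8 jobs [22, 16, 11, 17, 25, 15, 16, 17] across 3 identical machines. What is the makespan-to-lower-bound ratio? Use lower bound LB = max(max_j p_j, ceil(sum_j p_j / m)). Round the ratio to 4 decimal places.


LPT order: [25, 22, 17, 17, 16, 16, 15, 11]
Machine loads after assignment: [41, 49, 49]
LPT makespan = 49
Lower bound = max(max_job, ceil(total/3)) = max(25, 47) = 47
Ratio = 49 / 47 = 1.0426

1.0426


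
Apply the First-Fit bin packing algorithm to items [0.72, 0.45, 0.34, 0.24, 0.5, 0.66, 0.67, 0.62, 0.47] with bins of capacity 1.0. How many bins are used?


Place items sequentially using First-Fit:
  Item 0.72 -> new Bin 1
  Item 0.45 -> new Bin 2
  Item 0.34 -> Bin 2 (now 0.79)
  Item 0.24 -> Bin 1 (now 0.96)
  Item 0.5 -> new Bin 3
  Item 0.66 -> new Bin 4
  Item 0.67 -> new Bin 5
  Item 0.62 -> new Bin 6
  Item 0.47 -> Bin 3 (now 0.97)
Total bins used = 6

6


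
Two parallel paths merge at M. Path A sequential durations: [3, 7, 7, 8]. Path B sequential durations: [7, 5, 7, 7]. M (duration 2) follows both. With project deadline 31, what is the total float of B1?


Forward pass: ES(B1) = sum of predecessors on chain B = 0
EF = ES + duration = 0 + 7 = 7
Backward pass: LF(M) = deadline = 31; LS(M) = 31 - 2 = 29
LF(B1) = LS(M) - sum(successors on chain B) = 29 - 19 = 10
LS = LF - duration = 10 - 7 = 3
Total float = LS - ES = 3 - 0 = 3

3


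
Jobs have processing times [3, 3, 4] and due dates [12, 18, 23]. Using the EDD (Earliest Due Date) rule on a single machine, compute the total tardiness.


Sort by due date (EDD order): [(3, 12), (3, 18), (4, 23)]
Compute completion times and tardiness:
  Job 1: p=3, d=12, C=3, tardiness=max(0,3-12)=0
  Job 2: p=3, d=18, C=6, tardiness=max(0,6-18)=0
  Job 3: p=4, d=23, C=10, tardiness=max(0,10-23)=0
Total tardiness = 0

0


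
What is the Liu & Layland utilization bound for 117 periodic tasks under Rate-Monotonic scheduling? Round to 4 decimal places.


Compute 2^(1/117) = 1.0059419185
Subtract 1: 1.0059419185 - 1 = 0.0059419185
Multiply by n: 117 * 0.0059419185 = 0.6952044645
Round to 4 dp: 0.6952

0.6952


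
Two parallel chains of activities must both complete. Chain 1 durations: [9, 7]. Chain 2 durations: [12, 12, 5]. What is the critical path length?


Path A total = 9 + 7 = 16
Path B total = 12 + 12 + 5 = 29
Critical path = longest path = max(16, 29) = 29

29


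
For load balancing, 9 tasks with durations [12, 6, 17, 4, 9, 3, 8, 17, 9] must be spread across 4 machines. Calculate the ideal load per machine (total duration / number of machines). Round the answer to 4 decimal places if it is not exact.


Total processing time = 12 + 6 + 17 + 4 + 9 + 3 + 8 + 17 + 9 = 85
Number of machines = 4
Ideal balanced load = 85 / 4 = 21.25

21.25


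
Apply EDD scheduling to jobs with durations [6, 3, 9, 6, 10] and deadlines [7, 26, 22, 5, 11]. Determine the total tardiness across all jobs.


Sort by due date (EDD order): [(6, 5), (6, 7), (10, 11), (9, 22), (3, 26)]
Compute completion times and tardiness:
  Job 1: p=6, d=5, C=6, tardiness=max(0,6-5)=1
  Job 2: p=6, d=7, C=12, tardiness=max(0,12-7)=5
  Job 3: p=10, d=11, C=22, tardiness=max(0,22-11)=11
  Job 4: p=9, d=22, C=31, tardiness=max(0,31-22)=9
  Job 5: p=3, d=26, C=34, tardiness=max(0,34-26)=8
Total tardiness = 34

34


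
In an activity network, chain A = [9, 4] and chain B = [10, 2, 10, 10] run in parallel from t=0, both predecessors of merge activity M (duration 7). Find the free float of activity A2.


ES(A2) = sum of predecessors on chain A = 9
EF(A2) = ES + duration = 9 + 4 = 13
Successor of A2 is M. ES(M) = max(sum(A), sum(B)) = max(13, 32) = 32
Free float = ES(successor) - EF(current) = 32 - 13 = 19

19


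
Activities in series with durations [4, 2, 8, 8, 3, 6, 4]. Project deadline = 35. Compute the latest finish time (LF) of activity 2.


LF(activity 2) = deadline - sum of successor durations
Successors: activities 3 through 7 with durations [8, 8, 3, 6, 4]
Sum of successor durations = 29
LF = 35 - 29 = 6

6


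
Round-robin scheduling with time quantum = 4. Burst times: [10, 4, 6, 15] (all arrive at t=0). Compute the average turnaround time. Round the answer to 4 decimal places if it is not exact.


Time quantum = 4
Execution trace:
  J1 runs 4 units, time = 4
  J2 runs 4 units, time = 8
  J3 runs 4 units, time = 12
  J4 runs 4 units, time = 16
  J1 runs 4 units, time = 20
  J3 runs 2 units, time = 22
  J4 runs 4 units, time = 26
  J1 runs 2 units, time = 28
  J4 runs 4 units, time = 32
  J4 runs 3 units, time = 35
Finish times: [28, 8, 22, 35]
Average turnaround = 93/4 = 23.25

23.25


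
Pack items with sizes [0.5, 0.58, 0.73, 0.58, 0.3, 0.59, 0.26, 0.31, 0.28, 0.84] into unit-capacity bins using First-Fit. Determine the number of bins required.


Place items sequentially using First-Fit:
  Item 0.5 -> new Bin 1
  Item 0.58 -> new Bin 2
  Item 0.73 -> new Bin 3
  Item 0.58 -> new Bin 4
  Item 0.3 -> Bin 1 (now 0.8)
  Item 0.59 -> new Bin 5
  Item 0.26 -> Bin 2 (now 0.84)
  Item 0.31 -> Bin 4 (now 0.89)
  Item 0.28 -> Bin 5 (now 0.87)
  Item 0.84 -> new Bin 6
Total bins used = 6

6


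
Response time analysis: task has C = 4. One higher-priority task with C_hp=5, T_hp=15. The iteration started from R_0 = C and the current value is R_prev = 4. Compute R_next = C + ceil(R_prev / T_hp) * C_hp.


R_next = C + ceil(R_prev / T_hp) * C_hp
ceil(4 / 15) = ceil(0.2667) = 1
Interference = 1 * 5 = 5
R_next = 4 + 5 = 9

9


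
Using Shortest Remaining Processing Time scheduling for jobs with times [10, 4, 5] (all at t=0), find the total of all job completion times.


Since all jobs arrive at t=0, SRPT equals SPT ordering.
SPT order: [4, 5, 10]
Completion times:
  Job 1: p=4, C=4
  Job 2: p=5, C=9
  Job 3: p=10, C=19
Total completion time = 4 + 9 + 19 = 32

32


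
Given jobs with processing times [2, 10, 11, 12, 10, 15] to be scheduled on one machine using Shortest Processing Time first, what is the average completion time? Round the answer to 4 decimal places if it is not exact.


Sort jobs by processing time (SPT order): [2, 10, 10, 11, 12, 15]
Compute completion times sequentially:
  Job 1: processing = 2, completes at 2
  Job 2: processing = 10, completes at 12
  Job 3: processing = 10, completes at 22
  Job 4: processing = 11, completes at 33
  Job 5: processing = 12, completes at 45
  Job 6: processing = 15, completes at 60
Sum of completion times = 174
Average completion time = 174/6 = 29.0

29.0


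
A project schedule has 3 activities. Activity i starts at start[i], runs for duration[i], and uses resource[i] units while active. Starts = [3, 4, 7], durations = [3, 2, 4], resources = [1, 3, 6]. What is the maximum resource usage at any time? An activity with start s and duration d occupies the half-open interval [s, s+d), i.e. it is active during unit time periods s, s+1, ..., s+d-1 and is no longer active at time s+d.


Each activity i is active on [start_i, start_i + duration_i).
Compute total resource usage per time slot:
  t=0: active resources = [], total = 0
  t=1: active resources = [], total = 0
  t=2: active resources = [], total = 0
  t=3: active resources = [1], total = 1
  t=4: active resources = [1, 3], total = 4
  t=5: active resources = [1, 3], total = 4
  t=6: active resources = [], total = 0
  t=7: active resources = [6], total = 6
  t=8: active resources = [6], total = 6
  t=9: active resources = [6], total = 6
  t=10: active resources = [6], total = 6
Peak resource demand = 6

6


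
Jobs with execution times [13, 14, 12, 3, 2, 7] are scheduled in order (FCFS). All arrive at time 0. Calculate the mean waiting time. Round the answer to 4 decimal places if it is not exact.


FCFS order (as given): [13, 14, 12, 3, 2, 7]
Waiting times:
  Job 1: wait = 0
  Job 2: wait = 13
  Job 3: wait = 27
  Job 4: wait = 39
  Job 5: wait = 42
  Job 6: wait = 44
Sum of waiting times = 165
Average waiting time = 165/6 = 27.5

27.5


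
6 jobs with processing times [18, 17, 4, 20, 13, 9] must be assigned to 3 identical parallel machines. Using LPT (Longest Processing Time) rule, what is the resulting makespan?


Sort jobs in decreasing order (LPT): [20, 18, 17, 13, 9, 4]
Assign each job to the least loaded machine:
  Machine 1: jobs [20, 4], load = 24
  Machine 2: jobs [18, 9], load = 27
  Machine 3: jobs [17, 13], load = 30
Makespan = max load = 30

30


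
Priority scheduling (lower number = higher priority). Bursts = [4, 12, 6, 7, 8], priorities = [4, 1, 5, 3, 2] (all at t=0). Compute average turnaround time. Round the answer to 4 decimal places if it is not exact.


Sort by priority (ascending = highest first):
Order: [(1, 12), (2, 8), (3, 7), (4, 4), (5, 6)]
Completion times:
  Priority 1, burst=12, C=12
  Priority 2, burst=8, C=20
  Priority 3, burst=7, C=27
  Priority 4, burst=4, C=31
  Priority 5, burst=6, C=37
Average turnaround = 127/5 = 25.4

25.4


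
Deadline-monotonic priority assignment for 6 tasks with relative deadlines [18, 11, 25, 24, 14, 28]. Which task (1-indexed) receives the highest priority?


Sort tasks by relative deadline (ascending):
  Task 2: deadline = 11
  Task 5: deadline = 14
  Task 1: deadline = 18
  Task 4: deadline = 24
  Task 3: deadline = 25
  Task 6: deadline = 28
Priority order (highest first): [2, 5, 1, 4, 3, 6]
Highest priority task = 2

2


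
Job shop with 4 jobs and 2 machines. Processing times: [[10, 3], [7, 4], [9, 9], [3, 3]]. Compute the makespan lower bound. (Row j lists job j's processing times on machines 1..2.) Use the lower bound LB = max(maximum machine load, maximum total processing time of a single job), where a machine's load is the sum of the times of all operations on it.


Machine loads:
  Machine 1: 10 + 7 + 9 + 3 = 29
  Machine 2: 3 + 4 + 9 + 3 = 19
Max machine load = 29
Job totals:
  Job 1: 13
  Job 2: 11
  Job 3: 18
  Job 4: 6
Max job total = 18
Lower bound = max(29, 18) = 29

29


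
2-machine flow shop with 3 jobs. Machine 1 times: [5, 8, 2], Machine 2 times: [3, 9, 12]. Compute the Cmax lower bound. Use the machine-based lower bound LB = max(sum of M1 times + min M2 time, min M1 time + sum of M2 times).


LB1 = sum(M1 times) + min(M2 times) = 15 + 3 = 18
LB2 = min(M1 times) + sum(M2 times) = 2 + 24 = 26
Lower bound = max(LB1, LB2) = max(18, 26) = 26

26


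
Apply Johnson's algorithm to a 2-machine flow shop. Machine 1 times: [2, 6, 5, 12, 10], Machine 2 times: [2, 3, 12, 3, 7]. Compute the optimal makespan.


Apply Johnson's rule:
  Group 1 (a <= b): [(1, 2, 2), (3, 5, 12)]
  Group 2 (a > b): [(5, 10, 7), (2, 6, 3), (4, 12, 3)]
Optimal job order: [1, 3, 5, 2, 4]
Schedule:
  Job 1: M1 done at 2, M2 done at 4
  Job 3: M1 done at 7, M2 done at 19
  Job 5: M1 done at 17, M2 done at 26
  Job 2: M1 done at 23, M2 done at 29
  Job 4: M1 done at 35, M2 done at 38
Makespan = 38

38


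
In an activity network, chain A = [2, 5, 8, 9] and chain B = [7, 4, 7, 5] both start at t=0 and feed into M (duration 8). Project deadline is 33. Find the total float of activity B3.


Forward pass: ES(B3) = sum of predecessors on chain B = 11
EF = ES + duration = 11 + 7 = 18
Backward pass: LF(M) = deadline = 33; LS(M) = 33 - 8 = 25
LF(B3) = LS(M) - sum(successors on chain B) = 25 - 5 = 20
LS = LF - duration = 20 - 7 = 13
Total float = LS - ES = 13 - 11 = 2

2


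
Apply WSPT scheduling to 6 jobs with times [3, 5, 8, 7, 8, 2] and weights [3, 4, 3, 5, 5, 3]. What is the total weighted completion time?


Compute p/w ratios and sort ascending (WSPT): [(2, 3), (3, 3), (5, 4), (7, 5), (8, 5), (8, 3)]
Compute weighted completion times:
  Job (p=2,w=3): C=2, w*C=3*2=6
  Job (p=3,w=3): C=5, w*C=3*5=15
  Job (p=5,w=4): C=10, w*C=4*10=40
  Job (p=7,w=5): C=17, w*C=5*17=85
  Job (p=8,w=5): C=25, w*C=5*25=125
  Job (p=8,w=3): C=33, w*C=3*33=99
Total weighted completion time = 370

370


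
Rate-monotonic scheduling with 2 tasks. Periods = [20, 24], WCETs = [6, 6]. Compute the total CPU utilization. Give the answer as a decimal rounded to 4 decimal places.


Compute individual utilizations (exact fractions):
  Task 1: C/T = 6/20 = 3/10 (approx. 0.3)
  Task 2: C/T = 6/24 = 1/4 (approx. 0.25)
Total utilization U = 3/10 + 1/4 = 11/20
Rounded to 4 decimal places: U = 0.5500
RM (Liu & Layland) bound for 2 tasks = 0.828427; compare with U = 11/20 (approx. 0.550000)
U <= bound, so schedulable by RM sufficient condition.

0.5500


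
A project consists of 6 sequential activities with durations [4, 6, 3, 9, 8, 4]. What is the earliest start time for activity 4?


Activity 4 starts after activities 1 through 3 complete.
Predecessor durations: [4, 6, 3]
ES = 4 + 6 + 3 = 13

13


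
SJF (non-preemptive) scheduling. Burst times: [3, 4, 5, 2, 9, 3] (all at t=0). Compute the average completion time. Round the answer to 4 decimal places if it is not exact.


SJF order (ascending): [2, 3, 3, 4, 5, 9]
Completion times:
  Job 1: burst=2, C=2
  Job 2: burst=3, C=5
  Job 3: burst=3, C=8
  Job 4: burst=4, C=12
  Job 5: burst=5, C=17
  Job 6: burst=9, C=26
Average completion = 70/6 = 11.6667

11.6667


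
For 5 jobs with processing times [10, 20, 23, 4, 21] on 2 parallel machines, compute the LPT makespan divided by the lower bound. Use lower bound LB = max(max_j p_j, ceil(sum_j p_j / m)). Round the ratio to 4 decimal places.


LPT order: [23, 21, 20, 10, 4]
Machine loads after assignment: [37, 41]
LPT makespan = 41
Lower bound = max(max_job, ceil(total/2)) = max(23, 39) = 39
Ratio = 41 / 39 = 1.0513

1.0513


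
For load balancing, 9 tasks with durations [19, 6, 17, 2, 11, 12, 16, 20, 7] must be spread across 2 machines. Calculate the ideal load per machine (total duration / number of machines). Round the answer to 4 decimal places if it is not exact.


Total processing time = 19 + 6 + 17 + 2 + 11 + 12 + 16 + 20 + 7 = 110
Number of machines = 2
Ideal balanced load = 110 / 2 = 55.0

55.0


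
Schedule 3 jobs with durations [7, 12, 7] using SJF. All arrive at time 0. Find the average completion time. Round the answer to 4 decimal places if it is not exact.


SJF order (ascending): [7, 7, 12]
Completion times:
  Job 1: burst=7, C=7
  Job 2: burst=7, C=14
  Job 3: burst=12, C=26
Average completion = 47/3 = 15.6667

15.6667


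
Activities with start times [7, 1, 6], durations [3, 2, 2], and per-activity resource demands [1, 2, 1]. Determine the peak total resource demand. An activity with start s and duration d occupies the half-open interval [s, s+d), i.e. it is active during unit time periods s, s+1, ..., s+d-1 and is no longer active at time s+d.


Each activity i is active on [start_i, start_i + duration_i).
Compute total resource usage per time slot:
  t=0: active resources = [], total = 0
  t=1: active resources = [2], total = 2
  t=2: active resources = [2], total = 2
  t=3: active resources = [], total = 0
  t=4: active resources = [], total = 0
  t=5: active resources = [], total = 0
  t=6: active resources = [1], total = 1
  t=7: active resources = [1, 1], total = 2
  t=8: active resources = [1], total = 1
  t=9: active resources = [1], total = 1
Peak resource demand = 2

2


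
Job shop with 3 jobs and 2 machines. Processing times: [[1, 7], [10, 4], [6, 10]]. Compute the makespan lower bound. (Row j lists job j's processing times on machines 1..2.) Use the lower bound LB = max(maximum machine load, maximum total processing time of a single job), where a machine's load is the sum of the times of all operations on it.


Machine loads:
  Machine 1: 1 + 10 + 6 = 17
  Machine 2: 7 + 4 + 10 = 21
Max machine load = 21
Job totals:
  Job 1: 8
  Job 2: 14
  Job 3: 16
Max job total = 16
Lower bound = max(21, 16) = 21

21


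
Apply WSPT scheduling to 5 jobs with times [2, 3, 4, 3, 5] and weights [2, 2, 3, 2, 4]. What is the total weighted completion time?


Compute p/w ratios and sort ascending (WSPT): [(2, 2), (5, 4), (4, 3), (3, 2), (3, 2)]
Compute weighted completion times:
  Job (p=2,w=2): C=2, w*C=2*2=4
  Job (p=5,w=4): C=7, w*C=4*7=28
  Job (p=4,w=3): C=11, w*C=3*11=33
  Job (p=3,w=2): C=14, w*C=2*14=28
  Job (p=3,w=2): C=17, w*C=2*17=34
Total weighted completion time = 127

127


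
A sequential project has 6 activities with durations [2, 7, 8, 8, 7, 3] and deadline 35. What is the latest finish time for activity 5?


LF(activity 5) = deadline - sum of successor durations
Successors: activities 6 through 6 with durations [3]
Sum of successor durations = 3
LF = 35 - 3 = 32

32


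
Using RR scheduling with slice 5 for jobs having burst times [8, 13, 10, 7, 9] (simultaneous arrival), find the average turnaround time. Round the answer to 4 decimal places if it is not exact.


Time quantum = 5
Execution trace:
  J1 runs 5 units, time = 5
  J2 runs 5 units, time = 10
  J3 runs 5 units, time = 15
  J4 runs 5 units, time = 20
  J5 runs 5 units, time = 25
  J1 runs 3 units, time = 28
  J2 runs 5 units, time = 33
  J3 runs 5 units, time = 38
  J4 runs 2 units, time = 40
  J5 runs 4 units, time = 44
  J2 runs 3 units, time = 47
Finish times: [28, 47, 38, 40, 44]
Average turnaround = 197/5 = 39.4

39.4


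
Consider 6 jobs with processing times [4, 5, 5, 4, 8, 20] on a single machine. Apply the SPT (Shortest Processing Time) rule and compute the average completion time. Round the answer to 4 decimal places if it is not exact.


Sort jobs by processing time (SPT order): [4, 4, 5, 5, 8, 20]
Compute completion times sequentially:
  Job 1: processing = 4, completes at 4
  Job 2: processing = 4, completes at 8
  Job 3: processing = 5, completes at 13
  Job 4: processing = 5, completes at 18
  Job 5: processing = 8, completes at 26
  Job 6: processing = 20, completes at 46
Sum of completion times = 115
Average completion time = 115/6 = 19.1667

19.1667


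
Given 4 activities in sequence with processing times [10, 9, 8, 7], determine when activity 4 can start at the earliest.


Activity 4 starts after activities 1 through 3 complete.
Predecessor durations: [10, 9, 8]
ES = 10 + 9 + 8 = 27

27


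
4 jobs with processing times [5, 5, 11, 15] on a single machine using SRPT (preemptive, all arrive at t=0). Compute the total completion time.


Since all jobs arrive at t=0, SRPT equals SPT ordering.
SPT order: [5, 5, 11, 15]
Completion times:
  Job 1: p=5, C=5
  Job 2: p=5, C=10
  Job 3: p=11, C=21
  Job 4: p=15, C=36
Total completion time = 5 + 10 + 21 + 36 = 72

72


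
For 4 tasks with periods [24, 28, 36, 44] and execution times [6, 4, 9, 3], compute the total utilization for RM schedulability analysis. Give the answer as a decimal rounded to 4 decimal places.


Compute individual utilizations (exact fractions):
  Task 1: C/T = 6/24 = 1/4 (approx. 0.25)
  Task 2: C/T = 4/28 = 1/7 (approx. 0.1429)
  Task 3: C/T = 9/36 = 1/4 (approx. 0.25)
  Task 4: C/T = 3/44 (approx. 0.0682)
Total utilization U = 1/4 + 1/7 + 1/4 + 3/44 = 219/308
Rounded to 4 decimal places: U = 0.7110
RM (Liu & Layland) bound for 4 tasks = 0.756828; compare with U = 219/308 (approx. 0.711039)
U <= bound, so schedulable by RM sufficient condition.

0.7110


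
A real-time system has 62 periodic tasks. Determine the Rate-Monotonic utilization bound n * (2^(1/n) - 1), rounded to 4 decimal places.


Compute 2^(1/62) = 1.0112425207
Subtract 1: 1.0112425207 - 1 = 0.0112425207
Multiply by n: 62 * 0.0112425207 = 0.6970362834
Round to 4 dp: 0.6970

0.6970


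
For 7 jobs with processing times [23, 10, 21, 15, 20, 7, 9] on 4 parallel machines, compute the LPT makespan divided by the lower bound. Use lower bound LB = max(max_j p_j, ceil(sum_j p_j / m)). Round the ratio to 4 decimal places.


LPT order: [23, 21, 20, 15, 10, 9, 7]
Machine loads after assignment: [23, 28, 29, 25]
LPT makespan = 29
Lower bound = max(max_job, ceil(total/4)) = max(23, 27) = 27
Ratio = 29 / 27 = 1.0741

1.0741


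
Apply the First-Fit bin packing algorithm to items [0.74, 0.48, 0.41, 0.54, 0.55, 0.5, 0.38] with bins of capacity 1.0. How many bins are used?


Place items sequentially using First-Fit:
  Item 0.74 -> new Bin 1
  Item 0.48 -> new Bin 2
  Item 0.41 -> Bin 2 (now 0.89)
  Item 0.54 -> new Bin 3
  Item 0.55 -> new Bin 4
  Item 0.5 -> new Bin 5
  Item 0.38 -> Bin 3 (now 0.92)
Total bins used = 5

5


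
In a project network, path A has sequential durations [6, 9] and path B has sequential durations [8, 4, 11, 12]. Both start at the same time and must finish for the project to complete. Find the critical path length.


Path A total = 6 + 9 = 15
Path B total = 8 + 4 + 11 + 12 = 35
Critical path = longest path = max(15, 35) = 35

35


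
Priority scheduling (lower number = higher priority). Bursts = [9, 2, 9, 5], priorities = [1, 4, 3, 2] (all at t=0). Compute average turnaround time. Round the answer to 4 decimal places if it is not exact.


Sort by priority (ascending = highest first):
Order: [(1, 9), (2, 5), (3, 9), (4, 2)]
Completion times:
  Priority 1, burst=9, C=9
  Priority 2, burst=5, C=14
  Priority 3, burst=9, C=23
  Priority 4, burst=2, C=25
Average turnaround = 71/4 = 17.75

17.75


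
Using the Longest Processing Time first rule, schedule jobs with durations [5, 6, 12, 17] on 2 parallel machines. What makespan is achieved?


Sort jobs in decreasing order (LPT): [17, 12, 6, 5]
Assign each job to the least loaded machine:
  Machine 1: jobs [17, 5], load = 22
  Machine 2: jobs [12, 6], load = 18
Makespan = max load = 22

22


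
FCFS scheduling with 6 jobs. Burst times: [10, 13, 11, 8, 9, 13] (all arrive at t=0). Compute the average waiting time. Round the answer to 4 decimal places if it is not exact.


FCFS order (as given): [10, 13, 11, 8, 9, 13]
Waiting times:
  Job 1: wait = 0
  Job 2: wait = 10
  Job 3: wait = 23
  Job 4: wait = 34
  Job 5: wait = 42
  Job 6: wait = 51
Sum of waiting times = 160
Average waiting time = 160/6 = 26.6667

26.6667


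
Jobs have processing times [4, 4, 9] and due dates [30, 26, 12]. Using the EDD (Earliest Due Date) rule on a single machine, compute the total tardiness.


Sort by due date (EDD order): [(9, 12), (4, 26), (4, 30)]
Compute completion times and tardiness:
  Job 1: p=9, d=12, C=9, tardiness=max(0,9-12)=0
  Job 2: p=4, d=26, C=13, tardiness=max(0,13-26)=0
  Job 3: p=4, d=30, C=17, tardiness=max(0,17-30)=0
Total tardiness = 0

0


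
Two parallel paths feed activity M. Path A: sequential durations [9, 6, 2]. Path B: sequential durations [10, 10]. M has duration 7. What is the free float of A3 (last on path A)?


ES(A3) = sum of predecessors on chain A = 15
EF(A3) = ES + duration = 15 + 2 = 17
Successor of A3 is M. ES(M) = max(sum(A), sum(B)) = max(17, 20) = 20
Free float = ES(successor) - EF(current) = 20 - 17 = 3

3


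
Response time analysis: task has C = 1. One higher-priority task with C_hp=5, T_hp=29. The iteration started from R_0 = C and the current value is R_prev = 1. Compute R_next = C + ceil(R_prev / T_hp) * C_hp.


R_next = C + ceil(R_prev / T_hp) * C_hp
ceil(1 / 29) = ceil(0.0345) = 1
Interference = 1 * 5 = 5
R_next = 1 + 5 = 6

6


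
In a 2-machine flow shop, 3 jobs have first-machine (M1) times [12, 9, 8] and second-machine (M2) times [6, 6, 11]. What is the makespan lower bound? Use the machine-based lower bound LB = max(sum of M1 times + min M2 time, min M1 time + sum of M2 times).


LB1 = sum(M1 times) + min(M2 times) = 29 + 6 = 35
LB2 = min(M1 times) + sum(M2 times) = 8 + 23 = 31
Lower bound = max(LB1, LB2) = max(35, 31) = 35

35


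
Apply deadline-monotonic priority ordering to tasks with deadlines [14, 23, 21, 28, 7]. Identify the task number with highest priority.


Sort tasks by relative deadline (ascending):
  Task 5: deadline = 7
  Task 1: deadline = 14
  Task 3: deadline = 21
  Task 2: deadline = 23
  Task 4: deadline = 28
Priority order (highest first): [5, 1, 3, 2, 4]
Highest priority task = 5

5


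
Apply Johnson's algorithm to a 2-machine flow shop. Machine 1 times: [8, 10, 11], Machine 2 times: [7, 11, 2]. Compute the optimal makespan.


Apply Johnson's rule:
  Group 1 (a <= b): [(2, 10, 11)]
  Group 2 (a > b): [(1, 8, 7), (3, 11, 2)]
Optimal job order: [2, 1, 3]
Schedule:
  Job 2: M1 done at 10, M2 done at 21
  Job 1: M1 done at 18, M2 done at 28
  Job 3: M1 done at 29, M2 done at 31
Makespan = 31

31


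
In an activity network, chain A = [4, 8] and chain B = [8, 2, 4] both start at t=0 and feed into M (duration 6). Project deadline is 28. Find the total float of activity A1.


Forward pass: ES(A1) = sum of predecessors on chain A = 0
EF = ES + duration = 0 + 4 = 4
Backward pass: LF(M) = deadline = 28; LS(M) = 28 - 6 = 22
LF(A1) = LS(M) - sum(successors on chain A) = 22 - 8 = 14
LS = LF - duration = 14 - 4 = 10
Total float = LS - ES = 10 - 0 = 10

10


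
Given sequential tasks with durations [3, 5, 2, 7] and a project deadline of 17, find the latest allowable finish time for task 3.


LF(activity 3) = deadline - sum of successor durations
Successors: activities 4 through 4 with durations [7]
Sum of successor durations = 7
LF = 17 - 7 = 10

10


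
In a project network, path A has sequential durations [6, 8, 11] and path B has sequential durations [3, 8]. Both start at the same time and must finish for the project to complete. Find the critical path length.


Path A total = 6 + 8 + 11 = 25
Path B total = 3 + 8 = 11
Critical path = longest path = max(25, 11) = 25

25


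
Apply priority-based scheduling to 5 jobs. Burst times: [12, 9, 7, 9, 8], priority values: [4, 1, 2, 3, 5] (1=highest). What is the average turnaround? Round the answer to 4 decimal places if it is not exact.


Sort by priority (ascending = highest first):
Order: [(1, 9), (2, 7), (3, 9), (4, 12), (5, 8)]
Completion times:
  Priority 1, burst=9, C=9
  Priority 2, burst=7, C=16
  Priority 3, burst=9, C=25
  Priority 4, burst=12, C=37
  Priority 5, burst=8, C=45
Average turnaround = 132/5 = 26.4

26.4
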